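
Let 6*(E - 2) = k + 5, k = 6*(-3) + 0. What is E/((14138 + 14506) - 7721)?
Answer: -1/125538 ≈ -7.9657e-6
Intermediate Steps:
k = -18 (k = -18 + 0 = -18)
E = -⅙ (E = 2 + (-18 + 5)/6 = 2 + (⅙)*(-13) = 2 - 13/6 = -⅙ ≈ -0.16667)
E/((14138 + 14506) - 7721) = -1/(6*((14138 + 14506) - 7721)) = -1/(6*(28644 - 7721)) = -⅙/20923 = -⅙*1/20923 = -1/125538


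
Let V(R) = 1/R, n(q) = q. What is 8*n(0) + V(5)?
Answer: ⅕ ≈ 0.20000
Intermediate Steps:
8*n(0) + V(5) = 8*0 + 1/5 = 0 + ⅕ = ⅕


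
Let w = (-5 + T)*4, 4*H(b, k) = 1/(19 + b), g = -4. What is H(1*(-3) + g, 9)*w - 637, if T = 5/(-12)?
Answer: -91793/144 ≈ -637.45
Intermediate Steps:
T = -5/12 (T = 5*(-1/12) = -5/12 ≈ -0.41667)
H(b, k) = 1/(4*(19 + b))
w = -65/3 (w = (-5 - 5/12)*4 = -65/12*4 = -65/3 ≈ -21.667)
H(1*(-3) + g, 9)*w - 637 = (1/(4*(19 + (1*(-3) - 4))))*(-65/3) - 637 = (1/(4*(19 + (-3 - 4))))*(-65/3) - 637 = (1/(4*(19 - 7)))*(-65/3) - 637 = ((¼)/12)*(-65/3) - 637 = ((¼)*(1/12))*(-65/3) - 637 = (1/48)*(-65/3) - 637 = -65/144 - 637 = -91793/144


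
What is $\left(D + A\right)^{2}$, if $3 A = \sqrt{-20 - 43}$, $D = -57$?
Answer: $\left(57 - i \sqrt{7}\right)^{2} \approx 3242.0 - 301.62 i$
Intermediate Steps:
$A = i \sqrt{7}$ ($A = \frac{\sqrt{-20 - 43}}{3} = \frac{\sqrt{-63}}{3} = \frac{3 i \sqrt{7}}{3} = i \sqrt{7} \approx 2.6458 i$)
$\left(D + A\right)^{2} = \left(-57 + i \sqrt{7}\right)^{2}$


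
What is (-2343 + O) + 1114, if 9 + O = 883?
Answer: -355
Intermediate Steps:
O = 874 (O = -9 + 883 = 874)
(-2343 + O) + 1114 = (-2343 + 874) + 1114 = -1469 + 1114 = -355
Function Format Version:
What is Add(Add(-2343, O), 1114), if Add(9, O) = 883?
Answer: -355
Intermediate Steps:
O = 874 (O = Add(-9, 883) = 874)
Add(Add(-2343, O), 1114) = Add(Add(-2343, 874), 1114) = Add(-1469, 1114) = -355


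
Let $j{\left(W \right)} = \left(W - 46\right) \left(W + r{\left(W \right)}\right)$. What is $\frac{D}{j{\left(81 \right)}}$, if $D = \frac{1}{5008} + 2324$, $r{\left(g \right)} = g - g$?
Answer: $\frac{431059}{525840} \approx 0.81975$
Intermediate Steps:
$r{\left(g \right)} = 0$
$D = \frac{11638593}{5008}$ ($D = \frac{1}{5008} + 2324 = \frac{11638593}{5008} \approx 2324.0$)
$j{\left(W \right)} = W \left(-46 + W\right)$ ($j{\left(W \right)} = \left(W - 46\right) \left(W + 0\right) = \left(-46 + W\right) W = W \left(-46 + W\right)$)
$\frac{D}{j{\left(81 \right)}} = \frac{11638593}{5008 \cdot 81 \left(-46 + 81\right)} = \frac{11638593}{5008 \cdot 81 \cdot 35} = \frac{11638593}{5008 \cdot 2835} = \frac{11638593}{5008} \cdot \frac{1}{2835} = \frac{431059}{525840}$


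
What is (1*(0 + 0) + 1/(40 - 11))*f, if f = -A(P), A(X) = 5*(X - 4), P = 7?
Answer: -15/29 ≈ -0.51724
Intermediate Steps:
A(X) = -20 + 5*X (A(X) = 5*(-4 + X) = -20 + 5*X)
f = -15 (f = -(-20 + 5*7) = -(-20 + 35) = -1*15 = -15)
(1*(0 + 0) + 1/(40 - 11))*f = (1*(0 + 0) + 1/(40 - 11))*(-15) = (1*0 + 1/29)*(-15) = (0 + 1/29)*(-15) = (1/29)*(-15) = -15/29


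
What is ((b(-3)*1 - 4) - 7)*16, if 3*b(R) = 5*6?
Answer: -16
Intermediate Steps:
b(R) = 10 (b(R) = (5*6)/3 = (⅓)*30 = 10)
((b(-3)*1 - 4) - 7)*16 = ((10*1 - 4) - 7)*16 = ((10 - 4) - 7)*16 = (6 - 7)*16 = -1*16 = -16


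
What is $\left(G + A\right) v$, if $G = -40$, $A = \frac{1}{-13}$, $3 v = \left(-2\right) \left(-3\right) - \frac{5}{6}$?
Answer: $- \frac{16151}{234} \approx -69.021$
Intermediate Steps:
$v = \frac{31}{18}$ ($v = \frac{\left(-2\right) \left(-3\right) - \frac{5}{6}}{3} = \frac{6 - \frac{5}{6}}{3} = \frac{1}{3} \cdot \frac{31}{6} = \frac{31}{18} \approx 1.7222$)
$A = - \frac{1}{13} \approx -0.076923$
$\left(G + A\right) v = \left(-40 - \frac{1}{13}\right) \frac{31}{18} = \left(- \frac{521}{13}\right) \frac{31}{18} = - \frac{16151}{234}$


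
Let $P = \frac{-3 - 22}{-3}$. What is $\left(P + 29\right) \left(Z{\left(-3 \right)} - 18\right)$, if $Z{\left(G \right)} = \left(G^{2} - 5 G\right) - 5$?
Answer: $\frac{112}{3} \approx 37.333$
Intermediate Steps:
$Z{\left(G \right)} = -5 + G^{2} - 5 G$
$P = \frac{25}{3}$ ($P = \left(-25\right) \left(- \frac{1}{3}\right) = \frac{25}{3} \approx 8.3333$)
$\left(P + 29\right) \left(Z{\left(-3 \right)} - 18\right) = \left(\frac{25}{3} + 29\right) \left(\left(-5 + \left(-3\right)^{2} - -15\right) - 18\right) = \frac{112 \left(\left(-5 + 9 + 15\right) - 18\right)}{3} = \frac{112 \left(19 - 18\right)}{3} = \frac{112}{3} \cdot 1 = \frac{112}{3}$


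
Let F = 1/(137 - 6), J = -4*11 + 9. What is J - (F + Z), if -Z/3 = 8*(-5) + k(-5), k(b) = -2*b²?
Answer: -39956/131 ≈ -305.01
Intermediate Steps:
J = -35 (J = -44 + 9 = -35)
F = 1/131 ≈ 0.0076336
Z = 270 (Z = -3*(8*(-5) - 2*(-5)²) = -3*(-40 - 2*25) = -3*(-40 - 50) = -3*(-90) = 270)
J - (F + Z) = -35 - (1/131 + 270) = -35 - 1*35371/131 = -35 - 35371/131 = -39956/131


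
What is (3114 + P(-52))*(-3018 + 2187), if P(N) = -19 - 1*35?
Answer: -2542860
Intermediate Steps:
P(N) = -54 (P(N) = -19 - 35 = -54)
(3114 + P(-52))*(-3018 + 2187) = (3114 - 54)*(-3018 + 2187) = 3060*(-831) = -2542860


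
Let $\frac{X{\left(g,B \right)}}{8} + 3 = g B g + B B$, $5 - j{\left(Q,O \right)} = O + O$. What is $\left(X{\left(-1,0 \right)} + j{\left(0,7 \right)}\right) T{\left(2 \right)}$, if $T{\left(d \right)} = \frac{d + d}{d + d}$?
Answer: $-33$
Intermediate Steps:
$j{\left(Q,O \right)} = 5 - 2 O$ ($j{\left(Q,O \right)} = 5 - \left(O + O\right) = 5 - 2 O$)
$X{\left(g,B \right)} = -24 + 8 B^{2} + 8 B g^{2}$ ($X{\left(g,B \right)} = -24 + 8 \left(g B g + B B\right) = -24 + 8 \left(B g g + B^{2}\right) = -24 + 8 \left(B g^{2} + B^{2}\right) = -24 + 8 \left(B^{2} + B g^{2}\right) = -24 + \left(8 B^{2} + 8 B g^{2}\right) = -24 + 8 B^{2} + 8 B g^{2}$)
$T{\left(d \right)} = 1$ ($T{\left(d \right)} = \frac{2 d}{2 d} = 2 d \frac{1}{2 d} = 1$)
$\left(X{\left(-1,0 \right)} + j{\left(0,7 \right)}\right) T{\left(2 \right)} = \left(\left(-24 + 8 \cdot 0^{2} + 8 \cdot 0 \left(-1\right)^{2}\right) + \left(5 - 14\right)\right) 1 = \left(\left(-24 + 8 \cdot 0 + 8 \cdot 0 \cdot 1\right) + \left(5 - 14\right)\right) 1 = \left(\left(-24 + 0 + 0\right) - 9\right) 1 = \left(-24 - 9\right) 1 = \left(-33\right) 1 = -33$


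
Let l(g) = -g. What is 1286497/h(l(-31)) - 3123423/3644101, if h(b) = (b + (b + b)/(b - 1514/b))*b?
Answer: 2591059337054968/1719472700951 ≈ 1506.9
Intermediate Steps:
h(b) = b*(b + 2*b/(b - 1514/b)) (h(b) = (b + (2*b)/(b - 1514/b))*b = (b + 2*b/(b - 1514/b))*b = b*(b + 2*b/(b - 1514/b)))
1286497/h(l(-31)) - 3123423/3644101 = 1286497/(((-1*(-31))**2*(-1514 + (-1*(-31))**2 + 2*(-1*(-31)))/(-1514 + (-1*(-31))**2))) - 3123423/3644101 = 1286497/((31**2*(-1514 + 31**2 + 2*31)/(-1514 + 31**2))) - 3123423*1/3644101 = 1286497/((961*(-1514 + 961 + 62)/(-1514 + 961))) - 3123423/3644101 = 1286497/((961*(-491)/(-553))) - 3123423/3644101 = 1286497/((961*(-1/553)*(-491))) - 3123423/3644101 = 1286497/(471851/553) - 3123423/3644101 = 1286497*(553/471851) - 3123423/3644101 = 711432841/471851 - 3123423/3644101 = 2591059337054968/1719472700951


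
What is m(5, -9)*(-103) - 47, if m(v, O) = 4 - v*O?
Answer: -5094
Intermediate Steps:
m(v, O) = 4 - O*v
m(5, -9)*(-103) - 47 = (4 - 1*(-9)*5)*(-103) - 47 = (4 + 45)*(-103) - 47 = 49*(-103) - 47 = -5047 - 47 = -5094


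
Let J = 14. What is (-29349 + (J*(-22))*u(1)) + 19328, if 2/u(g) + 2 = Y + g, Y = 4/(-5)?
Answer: -87109/9 ≈ -9678.8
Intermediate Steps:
Y = -4/5 (Y = 4*(-1/5) = -4/5 ≈ -0.80000)
u(g) = 2/(-14/5 + g) (u(g) = 2/(-2 + (-4/5 + g)) = 2/(-14/5 + g))
(-29349 + (J*(-22))*u(1)) + 19328 = (-29349 + (14*(-22))*(10/(-14 + 5*1))) + 19328 = (-29349 - 3080/(-14 + 5)) + 19328 = (-29349 - 3080/(-9)) + 19328 = (-29349 - 3080*(-1)/9) + 19328 = (-29349 - 308*(-10/9)) + 19328 = (-29349 + 3080/9) + 19328 = -261061/9 + 19328 = -87109/9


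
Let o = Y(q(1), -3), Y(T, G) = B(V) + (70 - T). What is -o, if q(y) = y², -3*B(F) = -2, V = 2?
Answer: -209/3 ≈ -69.667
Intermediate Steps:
B(F) = ⅔ (B(F) = -⅓*(-2) = ⅔)
Y(T, G) = 212/3 - T (Y(T, G) = ⅔ + (70 - T) = 212/3 - T)
o = 209/3 (o = 212/3 - 1*1² = 212/3 - 1*1 = 212/3 - 1 = 209/3 ≈ 69.667)
-o = -1*209/3 = -209/3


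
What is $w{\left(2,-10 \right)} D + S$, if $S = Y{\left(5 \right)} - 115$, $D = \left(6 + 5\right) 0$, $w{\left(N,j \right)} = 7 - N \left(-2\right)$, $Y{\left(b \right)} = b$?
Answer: $-110$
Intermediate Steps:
$w{\left(N,j \right)} = 7 + 2 N$ ($w{\left(N,j \right)} = 7 - - 2 N = 7 + 2 N$)
$D = 0$ ($D = 11 \cdot 0 = 0$)
$S = -110$ ($S = 5 - 115 = -110$)
$w{\left(2,-10 \right)} D + S = \left(7 + 2 \cdot 2\right) 0 - 110 = \left(7 + 4\right) 0 - 110 = 11 \cdot 0 - 110 = 0 - 110 = -110$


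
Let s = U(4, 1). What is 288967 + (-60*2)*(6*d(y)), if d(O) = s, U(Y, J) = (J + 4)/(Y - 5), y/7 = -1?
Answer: 292567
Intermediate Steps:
y = -7 (y = 7*(-1) = -7)
U(Y, J) = (4 + J)/(-5 + Y)
s = -5 (s = (4 + 1)/(-5 + 4) = 5/(-1) = -1*5 = -5)
d(O) = -5
288967 + (-60*2)*(6*d(y)) = 288967 + (-60*2)*(6*(-5)) = 288967 - 120*(-30) = 288967 + 3600 = 292567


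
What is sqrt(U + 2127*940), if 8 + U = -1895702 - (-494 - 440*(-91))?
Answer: 2*sqrt(16031) ≈ 253.23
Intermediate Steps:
U = -1935256 (U = -8 + (-1895702 - (-494 - 440*(-91))) = -8 + (-1895702 - (-494 + 40040)) = -8 + (-1895702 - 1*39546) = -8 + (-1895702 - 39546) = -8 - 1935248 = -1935256)
sqrt(U + 2127*940) = sqrt(-1935256 + 2127*940) = sqrt(-1935256 + 1999380) = sqrt(64124) = 2*sqrt(16031)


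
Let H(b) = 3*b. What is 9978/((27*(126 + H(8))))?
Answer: 1663/675 ≈ 2.4637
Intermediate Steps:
9978/((27*(126 + H(8)))) = 9978/((27*(126 + 3*8))) = 9978/((27*(126 + 24))) = 9978/((27*150)) = 9978/4050 = 9978*(1/4050) = 1663/675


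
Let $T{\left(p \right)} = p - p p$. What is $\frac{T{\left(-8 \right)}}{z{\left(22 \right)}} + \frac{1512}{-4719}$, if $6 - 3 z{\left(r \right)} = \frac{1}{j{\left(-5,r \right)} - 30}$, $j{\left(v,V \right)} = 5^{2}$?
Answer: $- \frac{1714464}{48763} \approx -35.159$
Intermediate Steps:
$j{\left(v,V \right)} = 25$
$T{\left(p \right)} = p - p^{2}$
$z{\left(r \right)} = \frac{31}{15}$ ($z{\left(r \right)} = 2 - \frac{1}{3 \left(25 - 30\right)} = 2 - \frac{1}{3 \left(-5\right)} = 2 - - \frac{1}{15} = 2 + \frac{1}{15} = \frac{31}{15}$)
$\frac{T{\left(-8 \right)}}{z{\left(22 \right)}} + \frac{1512}{-4719} = \frac{\left(-8\right) \left(1 - -8\right)}{\frac{31}{15}} + \frac{1512}{-4719} = - 8 \left(1 + 8\right) \frac{15}{31} + 1512 \left(- \frac{1}{4719}\right) = \left(-8\right) 9 \cdot \frac{15}{31} - \frac{504}{1573} = \left(-72\right) \frac{15}{31} - \frac{504}{1573} = - \frac{1080}{31} - \frac{504}{1573} = - \frac{1714464}{48763}$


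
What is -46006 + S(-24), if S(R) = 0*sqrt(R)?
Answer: -46006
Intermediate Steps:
S(R) = 0
-46006 + S(-24) = -46006 + 0 = -46006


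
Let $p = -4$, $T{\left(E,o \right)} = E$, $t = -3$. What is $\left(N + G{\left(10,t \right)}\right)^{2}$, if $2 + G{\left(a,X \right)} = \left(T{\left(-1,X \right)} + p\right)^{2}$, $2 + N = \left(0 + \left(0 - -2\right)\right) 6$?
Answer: $1089$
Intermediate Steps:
$N = 10$ ($N = -2 + \left(0 + \left(0 - -2\right)\right) 6 = -2 + \left(0 + \left(0 + 2\right)\right) 6 = -2 + \left(0 + 2\right) 6 = -2 + 2 \cdot 6 = -2 + 12 = 10$)
$G{\left(a,X \right)} = 23$ ($G{\left(a,X \right)} = -2 + \left(-1 - 4\right)^{2} = -2 + \left(-5\right)^{2} = -2 + 25 = 23$)
$\left(N + G{\left(10,t \right)}\right)^{2} = \left(10 + 23\right)^{2} = 33^{2} = 1089$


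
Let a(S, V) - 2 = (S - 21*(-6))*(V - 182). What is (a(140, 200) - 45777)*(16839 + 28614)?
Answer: -1862982111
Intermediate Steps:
a(S, V) = 2 + (-182 + V)*(126 + S) (a(S, V) = 2 + (S - 21*(-6))*(V - 182) = 2 + (S + 126)*(-182 + V) = 2 + (126 + S)*(-182 + V) = 2 + (-182 + V)*(126 + S))
(a(140, 200) - 45777)*(16839 + 28614) = ((-22930 - 182*140 + 126*200 + 140*200) - 45777)*(16839 + 28614) = ((-22930 - 25480 + 25200 + 28000) - 45777)*45453 = (4790 - 45777)*45453 = -40987*45453 = -1862982111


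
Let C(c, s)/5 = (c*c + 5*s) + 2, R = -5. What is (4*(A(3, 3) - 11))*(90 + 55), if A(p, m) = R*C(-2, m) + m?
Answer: -309140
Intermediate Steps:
C(c, s) = 10 + 5*c² + 25*s (C(c, s) = 5*((c*c + 5*s) + 2) = 5*((c² + 5*s) + 2) = 5*(2 + c² + 5*s) = 10 + 5*c² + 25*s)
A(p, m) = -150 - 124*m (A(p, m) = -5*(10 + 5*(-2)² + 25*m) + m = -5*(10 + 5*4 + 25*m) + m = -5*(10 + 20 + 25*m) + m = -5*(30 + 25*m) + m = (-150 - 125*m) + m = -150 - 124*m)
(4*(A(3, 3) - 11))*(90 + 55) = (4*((-150 - 124*3) - 11))*(90 + 55) = (4*((-150 - 372) - 11))*145 = (4*(-522 - 11))*145 = (4*(-533))*145 = -2132*145 = -309140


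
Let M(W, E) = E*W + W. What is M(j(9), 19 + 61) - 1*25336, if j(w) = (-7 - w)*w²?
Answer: -130312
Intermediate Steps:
j(w) = w²*(-7 - w)
M(W, E) = W + E*W
M(j(9), 19 + 61) - 1*25336 = (9²*(-7 - 1*9))*(1 + (19 + 61)) - 1*25336 = (81*(-7 - 9))*(1 + 80) - 25336 = (81*(-16))*81 - 25336 = -1296*81 - 25336 = -104976 - 25336 = -130312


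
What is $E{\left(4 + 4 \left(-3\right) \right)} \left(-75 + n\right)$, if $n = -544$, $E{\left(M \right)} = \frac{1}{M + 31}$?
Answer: $- \frac{619}{23} \approx -26.913$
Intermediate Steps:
$E{\left(M \right)} = \frac{1}{31 + M}$
$E{\left(4 + 4 \left(-3\right) \right)} \left(-75 + n\right) = \frac{-75 - 544}{31 + \left(4 + 4 \left(-3\right)\right)} = \frac{1}{31 + \left(4 - 12\right)} \left(-619\right) = \frac{1}{31 - 8} \left(-619\right) = \frac{1}{23} \left(-619\right) = - \frac{619}{23}$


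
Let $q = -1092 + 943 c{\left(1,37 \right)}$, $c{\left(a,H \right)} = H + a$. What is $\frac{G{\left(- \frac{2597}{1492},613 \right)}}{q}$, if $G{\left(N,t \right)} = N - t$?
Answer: $- \frac{917193}{51835064} \approx -0.017694$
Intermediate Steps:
$q = 34742$ ($q = -1092 + 943 \left(37 + 1\right) = -1092 + 943 \cdot 38 = -1092 + 35834 = 34742$)
$\frac{G{\left(- \frac{2597}{1492},613 \right)}}{q} = \frac{- \frac{2597}{1492} - 613}{34742} = \left(\left(-2597\right) \frac{1}{1492} - 613\right) \frac{1}{34742} = \left(- \frac{2597}{1492} - 613\right) \frac{1}{34742} = \left(- \frac{917193}{1492}\right) \frac{1}{34742} = - \frac{917193}{51835064}$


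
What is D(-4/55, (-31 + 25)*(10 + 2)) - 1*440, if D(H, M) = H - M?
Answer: -20244/55 ≈ -368.07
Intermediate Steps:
D(-4/55, (-31 + 25)*(10 + 2)) - 1*440 = (-4/55 - (-31 + 25)*(10 + 2)) - 1*440 = (-4*1/55 - (-6)*12) - 440 = (-4/55 - 1*(-72)) - 440 = (-4/55 + 72) - 440 = 3956/55 - 440 = -20244/55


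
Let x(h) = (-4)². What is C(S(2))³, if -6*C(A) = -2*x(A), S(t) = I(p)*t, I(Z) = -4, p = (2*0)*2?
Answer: 4096/27 ≈ 151.70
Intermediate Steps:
p = 0 (p = 0*2 = 0)
x(h) = 16
S(t) = -4*t
C(A) = 16/3 (C(A) = -(-1)*16/3 = -⅙*(-32) = 16/3)
C(S(2))³ = (16/3)³ = 4096/27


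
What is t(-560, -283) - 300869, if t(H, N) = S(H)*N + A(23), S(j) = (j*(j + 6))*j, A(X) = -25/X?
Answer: 1130830289588/23 ≈ 4.9167e+10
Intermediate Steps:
S(j) = j**2*(6 + j) (S(j) = (j*(6 + j))*j = j**2*(6 + j))
t(H, N) = -25/23 + N*H**2*(6 + H) (t(H, N) = (H**2*(6 + H))*N - 25/23 = N*H**2*(6 + H) - 25*1/23 = N*H**2*(6 + H) - 25/23 = -25/23 + N*H**2*(6 + H))
t(-560, -283) - 300869 = (-25/23 - 283*(-560)**2*(6 - 560)) - 300869 = (-25/23 - 283*313600*(-554)) - 300869 = (-25/23 + 49166835200) - 300869 = 1130837209575/23 - 300869 = 1130830289588/23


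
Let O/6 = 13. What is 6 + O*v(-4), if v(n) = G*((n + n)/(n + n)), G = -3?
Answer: -228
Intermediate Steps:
O = 78 (O = 6*13 = 78)
v(n) = -3 (v(n) = -3*(n + n)/(n + n) = -3*2*n/(2*n) = -3*2*n*1/(2*n) = -3*1 = -3)
6 + O*v(-4) = 6 + 78*(-3) = 6 - 234 = -228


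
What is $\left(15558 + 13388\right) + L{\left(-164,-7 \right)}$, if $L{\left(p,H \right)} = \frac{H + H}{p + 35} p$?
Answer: $\frac{3731738}{129} \approx 28928.0$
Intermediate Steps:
$L{\left(p,H \right)} = \frac{2 H p}{35 + p}$ ($L{\left(p,H \right)} = \frac{2 H}{35 + p} p = \frac{2 H p}{35 + p}$)
$\left(15558 + 13388\right) + L{\left(-164,-7 \right)} = \left(15558 + 13388\right) + 2 \left(-7\right) \left(-164\right) \frac{1}{35 - 164} = 28946 + 2 \left(-7\right) \left(-164\right) \frac{1}{-129} = 28946 + 2 \left(-7\right) \left(-164\right) \left(- \frac{1}{129}\right) = 28946 - \frac{2296}{129} = \frac{3731738}{129}$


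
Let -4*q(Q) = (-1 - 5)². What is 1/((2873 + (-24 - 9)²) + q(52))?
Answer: 1/3953 ≈ 0.00025297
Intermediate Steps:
q(Q) = -9 (q(Q) = -(-1 - 5)²/4 = -¼*(-6)² = -¼*36 = -9)
1/((2873 + (-24 - 9)²) + q(52)) = 1/((2873 + (-24 - 9)²) - 9) = 1/((2873 + (-33)²) - 9) = 1/((2873 + 1089) - 9) = 1/(3962 - 9) = 1/3953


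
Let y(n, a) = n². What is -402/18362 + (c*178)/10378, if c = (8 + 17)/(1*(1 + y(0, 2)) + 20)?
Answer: -1475044/1000444389 ≈ -0.0014744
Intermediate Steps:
c = 25/21 (c = (8 + 17)/(1*(1 + 0²) + 20) = 25/(1*(1 + 0) + 20) = 25/(1*1 + 20) = 25/(1 + 20) = 25/21 ≈ 1.1905)
-402/18362 + (c*178)/10378 = -402/18362 + ((25/21)*178)/10378 = -402*1/18362 + (4450/21)*(1/10378) = -201/9181 + 2225/108969 = -1475044/1000444389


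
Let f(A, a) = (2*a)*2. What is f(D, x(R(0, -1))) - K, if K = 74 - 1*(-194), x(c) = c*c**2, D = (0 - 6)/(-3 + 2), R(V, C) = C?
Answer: -272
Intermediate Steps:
D = 6 (D = -6/(-1) = -6*(-1) = 6)
x(c) = c**3
f(A, a) = 4*a
K = 268 (K = 74 + 194 = 268)
f(D, x(R(0, -1))) - K = 4*(-1)**3 - 1*268 = 4*(-1) - 268 = -4 - 268 = -272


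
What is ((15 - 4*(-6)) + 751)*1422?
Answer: 1123380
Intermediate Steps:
((15 - 4*(-6)) + 751)*1422 = ((15 + 24) + 751)*1422 = (39 + 751)*1422 = 790*1422 = 1123380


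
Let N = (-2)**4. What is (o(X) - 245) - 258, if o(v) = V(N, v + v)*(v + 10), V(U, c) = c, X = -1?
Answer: -521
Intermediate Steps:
N = 16
o(v) = 2*v*(10 + v) (o(v) = (v + v)*(v + 10) = (2*v)*(10 + v) = 2*v*(10 + v))
(o(X) - 245) - 258 = (2*(-1)*(10 - 1) - 245) - 258 = (2*(-1)*9 - 245) - 258 = (-18 - 245) - 258 = -263 - 258 = -521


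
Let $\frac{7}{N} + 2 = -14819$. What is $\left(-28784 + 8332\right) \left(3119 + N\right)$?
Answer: $- \frac{945428304784}{14821} \approx -6.379 \cdot 10^{7}$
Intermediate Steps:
$N = - \frac{7}{14821}$ ($N = \frac{7}{-2 - 14819} = \frac{7}{-14821} = 7 \left(- \frac{1}{14821}\right) = - \frac{7}{14821} \approx -0.0004723$)
$\left(-28784 + 8332\right) \left(3119 + N\right) = \left(-28784 + 8332\right) \left(3119 - \frac{7}{14821}\right) = \left(-20452\right) \frac{46226692}{14821} = - \frac{945428304784}{14821}$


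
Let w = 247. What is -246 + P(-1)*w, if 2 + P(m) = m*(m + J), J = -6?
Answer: 989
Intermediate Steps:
P(m) = -2 + m*(-6 + m) (P(m) = -2 + m*(m - 6) = -2 + m*(-6 + m))
-246 + P(-1)*w = -246 + (-2 + (-1)² - 6*(-1))*247 = -246 + (-2 + 1 + 6)*247 = -246 + 5*247 = -246 + 1235 = 989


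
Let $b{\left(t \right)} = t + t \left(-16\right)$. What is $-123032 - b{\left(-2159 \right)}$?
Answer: $-155417$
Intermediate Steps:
$b{\left(t \right)} = - 15 t$ ($b{\left(t \right)} = t - 16 t = - 15 t$)
$-123032 - b{\left(-2159 \right)} = -123032 - \left(-15\right) \left(-2159\right) = -123032 - 32385 = -155417$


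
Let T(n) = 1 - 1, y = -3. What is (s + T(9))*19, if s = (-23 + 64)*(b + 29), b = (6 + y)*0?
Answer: 22591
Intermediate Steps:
b = 0 (b = (6 - 3)*0 = 3*0 = 0)
T(n) = 0
s = 1189 (s = (-23 + 64)*(0 + 29) = 41*29 = 1189)
(s + T(9))*19 = (1189 + 0)*19 = 1189*19 = 22591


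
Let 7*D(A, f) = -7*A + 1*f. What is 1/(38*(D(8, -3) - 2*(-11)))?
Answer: 7/3610 ≈ 0.0019391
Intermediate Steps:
D(A, f) = -A + f/7 (D(A, f) = (-7*A + 1*f)/7 = (-7*A + f)/7 = (f - 7*A)/7 = -A + f/7)
1/(38*(D(8, -3) - 2*(-11))) = 1/(38*((-1*8 + (1/7)*(-3)) - 2*(-11))) = 1/(38*((-8 - 3/7) + 22)) = 1/(38*(-59/7 + 22)) = 1/(38*(95/7)) = 1/(3610/7) = 7/3610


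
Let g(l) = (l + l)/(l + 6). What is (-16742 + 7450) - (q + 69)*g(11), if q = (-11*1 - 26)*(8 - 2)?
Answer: -9094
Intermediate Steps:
g(l) = 2*l/(6 + l) (g(l) = (2*l)/(6 + l) = 2*l/(6 + l))
q = -222 (q = (-11 - 26)*6 = -37*6 = -222)
(-16742 + 7450) - (q + 69)*g(11) = (-16742 + 7450) - (-222 + 69)*2*11/(6 + 11) = -9292 - (-153)*2*11/17 = -9292 - (-153)*2*11*(1/17) = -9292 - (-153)*22/17 = -9292 - 1*(-198) = -9292 + 198 = -9094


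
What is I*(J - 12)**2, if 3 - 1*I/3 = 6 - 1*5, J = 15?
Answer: 54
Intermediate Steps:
I = 6 (I = 9 - 3*(6 - 1*5) = 9 - 3*(6 - 5) = 9 - 3*1 = 9 - 3 = 6)
I*(J - 12)**2 = 6*(15 - 12)**2 = 6*3**2 = 6*9 = 54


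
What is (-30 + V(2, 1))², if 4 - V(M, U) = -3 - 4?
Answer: 361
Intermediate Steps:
V(M, U) = 11 (V(M, U) = 4 - (-3 - 4) = 4 - 1*(-7) = 4 + 7 = 11)
(-30 + V(2, 1))² = (-30 + 11)² = (-19)² = 361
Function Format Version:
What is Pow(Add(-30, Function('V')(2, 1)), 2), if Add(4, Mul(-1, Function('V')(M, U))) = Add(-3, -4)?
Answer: 361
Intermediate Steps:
Function('V')(M, U) = 11 (Function('V')(M, U) = Add(4, Mul(-1, Add(-3, -4))) = Add(4, Mul(-1, -7)) = Add(4, 7) = 11)
Pow(Add(-30, Function('V')(2, 1)), 2) = Pow(Add(-30, 11), 2) = Pow(-19, 2) = 361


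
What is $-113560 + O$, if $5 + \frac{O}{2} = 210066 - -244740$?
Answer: $796042$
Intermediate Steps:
$O = 909602$ ($O = -10 + 2 \left(210066 - -244740\right) = -10 + 2 \left(210066 + 244740\right) = -10 + 2 \cdot 454806 = -10 + 909612 = 909602$)
$-113560 + O = -113560 + 909602 = 796042$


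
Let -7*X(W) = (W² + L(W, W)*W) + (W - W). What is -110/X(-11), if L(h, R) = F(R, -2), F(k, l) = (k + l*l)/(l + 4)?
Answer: 140/29 ≈ 4.8276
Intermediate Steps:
F(k, l) = (k + l²)/(4 + l)
L(h, R) = 2 + R/2 (L(h, R) = (R + (-2)²)/(4 - 2) = (R + 4)/2 = (4 + R)/2 = 2 + R/2)
X(W) = -W²/7 - W*(2 + W/2)/7 (X(W) = -((W² + (2 + W/2)*W) + (W - W))/7 = -((W² + W*(2 + W/2)) + 0)/7 = -(W² + W*(2 + W/2))/7 = -W²/7 - W*(2 + W/2)/7)
-110/X(-11) = -110*14/(11*(4 + 3*(-11))) = -110*14/(11*(4 - 33)) = -110/((-1/14*(-11)*(-29))) = -110/(-319/14) = -110*(-14/319) = 140/29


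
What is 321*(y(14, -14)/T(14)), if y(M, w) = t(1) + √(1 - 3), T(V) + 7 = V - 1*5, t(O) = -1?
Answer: -321/2 + 321*I*√2/2 ≈ -160.5 + 226.98*I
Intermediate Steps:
T(V) = -12 + V (T(V) = -7 + (V - 1*5) = -7 + (V - 5) = -7 + (-5 + V) = -12 + V)
y(M, w) = -1 + I*√2 (y(M, w) = -1 + √(1 - 3) = -1 + √(-2) = -1 + I*√2)
321*(y(14, -14)/T(14)) = 321*((-1 + I*√2)/(-12 + 14)) = 321*((-1 + I*√2)/2) = 321*((-1 + I*√2)*(½)) = 321*(-½ + I*√2/2) = -321/2 + 321*I*√2/2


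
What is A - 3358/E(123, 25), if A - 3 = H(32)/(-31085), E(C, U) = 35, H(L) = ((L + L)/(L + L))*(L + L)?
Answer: -20224349/217595 ≈ -92.945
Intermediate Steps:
H(L) = 2*L (H(L) = ((2*L)/((2*L)))*(2*L) = ((2*L)*(1/(2*L)))*(2*L) = 1*(2*L) = 2*L)
A = 93191/31085 (A = 3 + (2*32)/(-31085) = 3 + 64*(-1/31085) = 3 - 64/31085 = 93191/31085 ≈ 2.9979)
A - 3358/E(123, 25) = 93191/31085 - 3358/35 = -20224349/217595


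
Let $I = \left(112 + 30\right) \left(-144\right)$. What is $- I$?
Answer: $20448$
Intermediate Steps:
$I = -20448$ ($I = 142 \left(-144\right) = -20448$)
$- I = \left(-1\right) \left(-20448\right) = 20448$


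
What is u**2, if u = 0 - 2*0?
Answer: 0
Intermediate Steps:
u = 0 (u = 0 + 0 = 0)
u**2 = 0**2 = 0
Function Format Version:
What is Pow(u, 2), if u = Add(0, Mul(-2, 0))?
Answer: 0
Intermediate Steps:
u = 0 (u = Add(0, 0) = 0)
Pow(u, 2) = Pow(0, 2) = 0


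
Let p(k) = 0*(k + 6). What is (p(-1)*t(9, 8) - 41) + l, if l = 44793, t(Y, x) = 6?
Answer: 44752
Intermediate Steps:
p(k) = 0 (p(k) = 0*(6 + k) = 0)
(p(-1)*t(9, 8) - 41) + l = (0*6 - 41) + 44793 = (0 - 41) + 44793 = -41 + 44793 = 44752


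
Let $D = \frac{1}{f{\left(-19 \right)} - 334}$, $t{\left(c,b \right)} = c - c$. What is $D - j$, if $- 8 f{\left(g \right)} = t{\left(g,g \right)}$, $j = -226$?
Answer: $\frac{75483}{334} \approx 226.0$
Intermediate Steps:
$t{\left(c,b \right)} = 0$
$f{\left(g \right)} = 0$ ($f{\left(g \right)} = \left(- \frac{1}{8}\right) 0 = 0$)
$D = - \frac{1}{334}$ ($D = \frac{1}{0 - 334} = \frac{1}{-334} = - \frac{1}{334} \approx -0.002994$)
$D - j = - \frac{1}{334} - -226 = - \frac{1}{334} + 226 = \frac{75483}{334}$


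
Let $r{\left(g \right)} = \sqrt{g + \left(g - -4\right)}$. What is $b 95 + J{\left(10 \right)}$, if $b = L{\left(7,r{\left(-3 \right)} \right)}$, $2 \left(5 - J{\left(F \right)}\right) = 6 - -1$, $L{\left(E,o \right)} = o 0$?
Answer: $\frac{3}{2} \approx 1.5$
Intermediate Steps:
$r{\left(g \right)} = \sqrt{4 + 2 g}$ ($r{\left(g \right)} = \sqrt{g + \left(g + 4\right)} = \sqrt{g + \left(4 + g\right)} = \sqrt{4 + 2 g}$)
$L{\left(E,o \right)} = 0$
$J{\left(F \right)} = \frac{3}{2}$ ($J{\left(F \right)} = 5 - \frac{6 - -1}{2} = 5 - \frac{6 + 1}{2} = 5 - \frac{7}{2} = \frac{3}{2}$)
$b = 0$
$b 95 + J{\left(10 \right)} = 0 \cdot 95 + \frac{3}{2} = 0 + \frac{3}{2} = \frac{3}{2}$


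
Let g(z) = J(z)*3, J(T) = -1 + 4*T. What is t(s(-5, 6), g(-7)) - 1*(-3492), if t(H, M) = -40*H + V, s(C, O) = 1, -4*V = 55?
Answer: 13753/4 ≈ 3438.3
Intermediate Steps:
V = -55/4 (V = -¼*55 = -55/4 ≈ -13.750)
g(z) = -3 + 12*z (g(z) = (-1 + 4*z)*3 = -3 + 12*z)
t(H, M) = -55/4 - 40*H (t(H, M) = -40*H - 55/4 = -55/4 - 40*H)
t(s(-5, 6), g(-7)) - 1*(-3492) = (-55/4 - 40*1) - 1*(-3492) = (-55/4 - 40) + 3492 = -215/4 + 3492 = 13753/4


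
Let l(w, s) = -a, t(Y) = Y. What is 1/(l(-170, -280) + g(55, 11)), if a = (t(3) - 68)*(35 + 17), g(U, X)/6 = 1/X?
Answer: 11/37186 ≈ 0.00029581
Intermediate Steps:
g(U, X) = 6/X
a = -3380 (a = (3 - 68)*(35 + 17) = -65*52 = -3380)
l(w, s) = 3380 (l(w, s) = -1*(-3380) = 3380)
1/(l(-170, -280) + g(55, 11)) = 1/(3380 + 6/11) = 1/(37186/11) = 11/37186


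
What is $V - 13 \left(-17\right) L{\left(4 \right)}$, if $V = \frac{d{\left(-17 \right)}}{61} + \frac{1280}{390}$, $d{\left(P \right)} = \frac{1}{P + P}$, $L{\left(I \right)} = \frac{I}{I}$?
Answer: $\frac{18141239}{80886} \approx 224.28$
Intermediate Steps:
$L{\left(I \right)} = 1$
$d{\left(P \right)} = \frac{1}{2 P}$
$V = \frac{265433}{80886}$ ($V = \frac{\frac{1}{2} \frac{1}{-17}}{61} + \frac{1280}{390} = \frac{1}{2} \left(- \frac{1}{17}\right) \frac{1}{61} + 1280 \cdot \frac{1}{390} = \left(- \frac{1}{34}\right) \frac{1}{61} + \frac{128}{39} = - \frac{1}{2074} + \frac{128}{39} = \frac{265433}{80886} \approx 3.2816$)
$V - 13 \left(-17\right) L{\left(4 \right)} = \frac{265433}{80886} - 13 \left(-17\right) 1 = \frac{265433}{80886} - \left(-221\right) 1 = \frac{265433}{80886} - -221 = \frac{265433}{80886} + 221 = \frac{18141239}{80886}$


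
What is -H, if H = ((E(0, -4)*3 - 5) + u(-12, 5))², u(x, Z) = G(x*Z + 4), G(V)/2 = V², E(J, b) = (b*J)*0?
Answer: -39275289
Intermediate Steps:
E(J, b) = 0 (E(J, b) = (J*b)*0 = 0)
G(V) = 2*V²
u(x, Z) = 2*(4 + Z*x)² (u(x, Z) = 2*(x*Z + 4)² = 2*(Z*x + 4)² = 2*(4 + Z*x)²)
H = 39275289 (H = ((0*3 - 5) + 2*(4 + 5*(-12))²)² = ((0 - 5) + 2*(4 - 60)²)² = (-5 + 2*(-56)²)² = (-5 + 2*3136)² = (-5 + 6272)² = 6267² = 39275289)
-H = -1*39275289 = -39275289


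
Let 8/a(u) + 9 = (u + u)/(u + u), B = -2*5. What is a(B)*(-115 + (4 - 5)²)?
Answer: 114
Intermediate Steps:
B = -10
a(u) = -1 (a(u) = 8/(-9 + (u + u)/(u + u)) = 8/(-9 + (2*u)/((2*u))) = 8/(-9 + (2*u)*(1/(2*u))) = 8/(-9 + 1) = 8/(-8) = 8*(-⅛) = -1)
a(B)*(-115 + (4 - 5)²) = -(-115 + (4 - 5)²) = -(-115 + (-1)²) = -(-115 + 1) = -1*(-114) = 114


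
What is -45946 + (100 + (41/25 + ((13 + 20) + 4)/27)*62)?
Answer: -30820066/675 ≈ -45659.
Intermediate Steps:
-45946 + (100 + (41/25 + ((13 + 20) + 4)/27)*62) = -45946 + (100 + (41*(1/25) + (33 + 4)*(1/27))*62) = -45946 + (100 + (41/25 + 37*(1/27))*62) = -45946 + (100 + (41/25 + 37/27)*62) = -45946 + (100 + (2032/675)*62) = -45946 + (100 + 125984/675) = -45946 + 193484/675 = -30820066/675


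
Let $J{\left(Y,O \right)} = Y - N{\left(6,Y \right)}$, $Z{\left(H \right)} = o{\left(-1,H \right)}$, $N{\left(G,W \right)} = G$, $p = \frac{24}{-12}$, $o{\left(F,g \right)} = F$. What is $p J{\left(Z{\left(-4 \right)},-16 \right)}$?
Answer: $14$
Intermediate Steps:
$p = -2$ ($p = 24 \left(- \frac{1}{12}\right) = -2$)
$Z{\left(H \right)} = -1$
$J{\left(Y,O \right)} = -6 + Y$ ($J{\left(Y,O \right)} = Y - 6 = -6 + Y$)
$p J{\left(Z{\left(-4 \right)},-16 \right)} = - 2 \left(-6 - 1\right) = \left(-2\right) \left(-7\right) = 14$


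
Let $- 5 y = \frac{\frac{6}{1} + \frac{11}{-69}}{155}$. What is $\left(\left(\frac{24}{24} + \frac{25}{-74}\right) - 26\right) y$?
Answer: $\frac{325}{1702} \approx 0.19095$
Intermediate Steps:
$y = - \frac{13}{1725}$ ($y = - \frac{\left(\frac{6}{1} + \frac{11}{-69}\right) \frac{1}{155}}{5} = - \frac{\left(6 \cdot 1 + 11 \left(- \frac{1}{69}\right)\right) \frac{1}{155}}{5} = - \frac{\left(6 - \frac{11}{69}\right) \frac{1}{155}}{5} = - \frac{\frac{403}{69} \cdot \frac{1}{155}}{5} = \left(- \frac{1}{5}\right) \frac{13}{345} = - \frac{13}{1725} \approx -0.0075362$)
$\left(\left(\frac{24}{24} + \frac{25}{-74}\right) - 26\right) y = \left(\left(\frac{24}{24} + \frac{25}{-74}\right) - 26\right) \left(- \frac{13}{1725}\right) = \left(\left(24 \cdot \frac{1}{24} + 25 \left(- \frac{1}{74}\right)\right) - 26\right) \left(- \frac{13}{1725}\right) = \left(\left(1 - \frac{25}{74}\right) - 26\right) \left(- \frac{13}{1725}\right) = \left(\frac{49}{74} - 26\right) \left(- \frac{13}{1725}\right) = \left(- \frac{1875}{74}\right) \left(- \frac{13}{1725}\right) = \frac{325}{1702}$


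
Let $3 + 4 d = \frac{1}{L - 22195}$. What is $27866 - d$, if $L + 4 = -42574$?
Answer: $\frac{1805012998}{64773} \approx 27867.0$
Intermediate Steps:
$L = -42578$ ($L = -4 - 42574 = -42578$)
$d = - \frac{48580}{64773}$ ($d = - \frac{3}{4} + \frac{1}{4 \left(-42578 - 22195\right)} = - \frac{3}{4} + \frac{1}{4 \left(-64773\right)} = - \frac{3}{4} + \frac{1}{4} \left(- \frac{1}{64773}\right) = - \frac{3}{4} - \frac{1}{259092} = - \frac{48580}{64773} \approx -0.75$)
$27866 - d = 27866 - - \frac{48580}{64773} = 27866 + \frac{48580}{64773} = \frac{1805012998}{64773}$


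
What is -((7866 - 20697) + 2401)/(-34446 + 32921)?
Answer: -2086/305 ≈ -6.8393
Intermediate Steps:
-((7866 - 20697) + 2401)/(-34446 + 32921) = -(-12831 + 2401)/(-1525) = -(-10430)*(-1)/1525 = -1*2086/305 = -2086/305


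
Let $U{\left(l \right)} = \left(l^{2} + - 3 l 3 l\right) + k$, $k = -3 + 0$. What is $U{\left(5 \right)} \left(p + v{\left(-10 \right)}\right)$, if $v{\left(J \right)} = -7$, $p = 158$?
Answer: $-30653$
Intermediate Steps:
$k = -3$
$U{\left(l \right)} = -3 - 8 l^{2}$ ($U{\left(l \right)} = \left(l^{2} + - 3 l 3 l\right) - 3 = \left(l^{2} + - 9 l l\right) - 3 = \left(l^{2} - 9 l^{2}\right) - 3 = - 8 l^{2} - 3 = -3 - 8 l^{2}$)
$U{\left(5 \right)} \left(p + v{\left(-10 \right)}\right) = \left(-3 - 8 \cdot 5^{2}\right) \left(158 - 7\right) = \left(-3 - 200\right) 151 = \left(-203\right) 151 = -30653$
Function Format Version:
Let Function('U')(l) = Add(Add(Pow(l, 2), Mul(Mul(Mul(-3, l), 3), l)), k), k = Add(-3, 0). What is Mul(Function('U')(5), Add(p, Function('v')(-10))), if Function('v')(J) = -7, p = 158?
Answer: -30653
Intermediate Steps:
k = -3
Function('U')(l) = Add(-3, Mul(-8, Pow(l, 2))) (Function('U')(l) = Add(Add(Pow(l, 2), Mul(Mul(Mul(-3, l), 3), l)), -3) = Add(Add(Pow(l, 2), Mul(Mul(-9, l), l)), -3) = Add(Add(Pow(l, 2), Mul(-9, Pow(l, 2))), -3) = Add(Mul(-8, Pow(l, 2)), -3) = Add(-3, Mul(-8, Pow(l, 2))))
Mul(Function('U')(5), Add(p, Function('v')(-10))) = Mul(Add(-3, Mul(-8, Pow(5, 2))), Add(158, -7)) = Mul(Add(-3, Mul(-8, 25)), 151) = Mul(Add(-3, -200), 151) = Mul(-203, 151) = -30653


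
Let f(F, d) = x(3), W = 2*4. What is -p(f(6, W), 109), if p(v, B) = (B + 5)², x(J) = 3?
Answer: -12996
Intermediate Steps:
W = 8
f(F, d) = 3
p(v, B) = (5 + B)²
-p(f(6, W), 109) = -(5 + 109)² = -1*114² = -1*12996 = -12996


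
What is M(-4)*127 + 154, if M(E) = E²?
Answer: 2186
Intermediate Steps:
M(-4)*127 + 154 = (-4)²*127 + 154 = 16*127 + 154 = 2032 + 154 = 2186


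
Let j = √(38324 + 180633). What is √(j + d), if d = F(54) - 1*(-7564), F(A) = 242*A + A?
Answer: √(20686 + √218957) ≈ 145.44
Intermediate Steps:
F(A) = 243*A
j = √218957 ≈ 467.93
d = 20686 (d = 243*54 - 1*(-7564) = 13122 + 7564 = 20686)
√(j + d) = √(√218957 + 20686) = √(20686 + √218957)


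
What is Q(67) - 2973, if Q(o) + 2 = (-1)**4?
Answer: -2974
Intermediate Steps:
Q(o) = -1 (Q(o) = -2 + (-1)**4 = -2 + 1 = -1)
Q(67) - 2973 = -1 - 2973 = -2974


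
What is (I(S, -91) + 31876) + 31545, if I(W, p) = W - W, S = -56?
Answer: 63421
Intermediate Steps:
I(W, p) = 0
(I(S, -91) + 31876) + 31545 = (0 + 31876) + 31545 = 31876 + 31545 = 63421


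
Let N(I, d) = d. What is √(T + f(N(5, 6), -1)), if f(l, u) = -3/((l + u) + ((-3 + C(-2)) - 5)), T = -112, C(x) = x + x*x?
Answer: I*√109 ≈ 10.44*I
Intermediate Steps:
C(x) = x + x²
f(l, u) = -3/(-6 + l + u) (f(l, u) = -3/((l + u) + ((-3 - 2*(1 - 2)) - 5)) = -3/((l + u) + ((-3 - 2*(-1)) - 5)) = -3/((l + u) + ((-3 + 2) - 5)) = -3/((l + u) + (-1 - 5)) = -3/((l + u) - 6) = -3/(-6 + l + u))
√(T + f(N(5, 6), -1)) = √(-112 - 3/(-6 + 6 - 1)) = √(-112 - 3/(-1)) = √(-112 - 3*(-1)) = √(-112 + 3) = √(-109) = I*√109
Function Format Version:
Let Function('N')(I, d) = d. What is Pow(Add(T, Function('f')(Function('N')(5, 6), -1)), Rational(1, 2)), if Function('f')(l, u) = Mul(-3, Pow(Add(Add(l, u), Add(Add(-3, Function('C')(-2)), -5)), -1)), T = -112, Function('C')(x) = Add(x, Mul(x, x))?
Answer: Mul(I, Pow(109, Rational(1, 2))) ≈ Mul(10.440, I)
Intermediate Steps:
Function('C')(x) = Add(x, Pow(x, 2))
Function('f')(l, u) = Mul(-3, Pow(Add(-6, l, u), -1)) (Function('f')(l, u) = Mul(-3, Pow(Add(Add(l, u), Add(Add(-3, Mul(-2, Add(1, -2))), -5)), -1)) = Mul(-3, Pow(Add(Add(l, u), Add(Add(-3, Mul(-2, -1)), -5)), -1)) = Mul(-3, Pow(Add(Add(l, u), Add(Add(-3, 2), -5)), -1)) = Mul(-3, Pow(Add(Add(l, u), Add(-1, -5)), -1)) = Mul(-3, Pow(Add(Add(l, u), -6), -1)) = Mul(-3, Pow(Add(-6, l, u), -1)))
Pow(Add(T, Function('f')(Function('N')(5, 6), -1)), Rational(1, 2)) = Pow(Add(-112, Mul(-3, Pow(Add(-6, 6, -1), -1))), Rational(1, 2)) = Pow(Add(-112, Mul(-3, Pow(-1, -1))), Rational(1, 2)) = Pow(Add(-112, Mul(-3, -1)), Rational(1, 2)) = Pow(Add(-112, 3), Rational(1, 2)) = Pow(-109, Rational(1, 2)) = Mul(I, Pow(109, Rational(1, 2)))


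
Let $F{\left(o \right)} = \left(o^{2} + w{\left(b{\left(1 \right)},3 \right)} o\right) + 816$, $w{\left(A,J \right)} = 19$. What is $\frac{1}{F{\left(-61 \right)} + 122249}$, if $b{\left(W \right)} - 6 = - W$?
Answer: $\frac{1}{125627} \approx 7.9601 \cdot 10^{-6}$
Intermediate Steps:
$b{\left(W \right)} = 6 - W$
$F{\left(o \right)} = 816 + o^{2} + 19 o$ ($F{\left(o \right)} = \left(o^{2} + 19 o\right) + 816 = 816 + o^{2} + 19 o$)
$\frac{1}{F{\left(-61 \right)} + 122249} = \frac{1}{\left(816 + \left(-61\right)^{2} + 19 \left(-61\right)\right) + 122249} = \frac{1}{\left(816 + 3721 - 1159\right) + 122249} = \frac{1}{3378 + 122249} = \frac{1}{125627}$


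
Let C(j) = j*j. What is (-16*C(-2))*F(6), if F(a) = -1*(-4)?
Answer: -256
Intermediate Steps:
C(j) = j²
F(a) = 4
(-16*C(-2))*F(6) = -16*(-2)²*4 = -16*4*4 = -64*4 = -256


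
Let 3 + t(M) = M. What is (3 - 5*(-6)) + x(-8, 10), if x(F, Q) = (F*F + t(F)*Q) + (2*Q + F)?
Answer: -1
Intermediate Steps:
t(M) = -3 + M
x(F, Q) = F + F² + 2*Q + Q*(-3 + F) (x(F, Q) = (F*F + (-3 + F)*Q) + (2*Q + F) = (F² + Q*(-3 + F)) + (F + 2*Q) = F + F² + 2*Q + Q*(-3 + F))
(3 - 5*(-6)) + x(-8, 10) = (3 - 5*(-6)) + (-8 + (-8)² - 1*10 - 8*10) = (3 + 30) + (-8 + 64 - 10 - 80) = 33 - 34 = -1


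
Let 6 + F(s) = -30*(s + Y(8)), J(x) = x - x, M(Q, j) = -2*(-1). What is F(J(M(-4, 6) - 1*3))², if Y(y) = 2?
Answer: 4356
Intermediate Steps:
M(Q, j) = 2
J(x) = 0
F(s) = -66 - 30*s (F(s) = -6 - 30*(s + 2) = -6 - 30*(2 + s) = -6 + (-60 - 30*s) = -66 - 30*s)
F(J(M(-4, 6) - 1*3))² = (-66 - 30*0)² = (-66 + 0)² = (-66)² = 4356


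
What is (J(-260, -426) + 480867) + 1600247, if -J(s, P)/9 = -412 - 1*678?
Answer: 2090924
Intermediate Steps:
J(s, P) = 9810 (J(s, P) = -9*(-412 - 1*678) = -9*(-412 - 678) = -9*(-1090) = 9810)
(J(-260, -426) + 480867) + 1600247 = (9810 + 480867) + 1600247 = 490677 + 1600247 = 2090924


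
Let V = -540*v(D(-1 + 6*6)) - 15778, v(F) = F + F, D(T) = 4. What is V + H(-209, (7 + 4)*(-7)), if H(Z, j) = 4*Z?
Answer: -20934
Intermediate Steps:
v(F) = 2*F
V = -20098 (V = -1080*4 - 15778 = -540*8 - 15778 = -4320 - 15778 = -20098)
V + H(-209, (7 + 4)*(-7)) = -20098 + 4*(-209) = -20098 - 836 = -20934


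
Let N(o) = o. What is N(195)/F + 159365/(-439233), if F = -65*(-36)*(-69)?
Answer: -44131151/121228308 ≈ -0.36403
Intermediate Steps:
F = -161460 (F = 2340*(-69) = -161460)
N(195)/F + 159365/(-439233) = 195/(-161460) + 159365/(-439233) = 195*(-1/161460) + 159365*(-1/439233) = -1/828 - 159365/439233 = -44131151/121228308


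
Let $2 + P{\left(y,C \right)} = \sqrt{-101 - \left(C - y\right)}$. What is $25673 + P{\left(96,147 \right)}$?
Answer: $25671 + 2 i \sqrt{38} \approx 25671.0 + 12.329 i$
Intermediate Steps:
$P{\left(y,C \right)} = -2 + \sqrt{-101 + y - C}$ ($P{\left(y,C \right)} = -2 + \sqrt{-101 - \left(C - y\right)} = -2 + \sqrt{-101 + y - C}$)
$25673 + P{\left(96,147 \right)} = 25673 - \left(2 - \sqrt{-101 + 96 - 147}\right) = 25673 - \left(2 - \sqrt{-152}\right) = 25673 - \left(2 - 2 i \sqrt{38}\right) = 25671 + 2 i \sqrt{38}$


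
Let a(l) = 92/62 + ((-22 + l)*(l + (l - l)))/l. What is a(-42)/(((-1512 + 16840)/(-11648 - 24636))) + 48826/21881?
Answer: 195229661015/1299643876 ≈ 150.22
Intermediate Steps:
a(l) = -636/31 + l (a(l) = 92*(1/62) + ((-22 + l)*(l + 0))/l = 46/31 + ((-22 + l)*l)/l = 46/31 + (l*(-22 + l))/l = 46/31 + (-22 + l) = -636/31 + l)
a(-42)/(((-1512 + 16840)/(-11648 - 24636))) + 48826/21881 = (-636/31 - 42)/(((-1512 + 16840)/(-11648 - 24636))) + 48826/21881 = -1938/(31*(15328/(-36284))) + 48826*(1/21881) = -1938/(31*(15328*(-1/36284))) + 48826/21881 = -1938/(31*(-3832/9071)) + 48826/21881 = -1938/31*(-9071/3832) + 48826/21881 = 8789799/59396 + 48826/21881 = 195229661015/1299643876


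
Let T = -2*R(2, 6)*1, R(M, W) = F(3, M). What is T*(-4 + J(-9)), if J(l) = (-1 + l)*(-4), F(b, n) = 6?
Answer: -432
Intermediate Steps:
R(M, W) = 6
T = -12 (T = -2*6*1 = -12*1 = -12)
J(l) = 4 - 4*l
T*(-4 + J(-9)) = -12*(-4 + (4 - 4*(-9))) = -12*(-4 + (4 + 36)) = -12*(-4 + 40) = -12*36 = -432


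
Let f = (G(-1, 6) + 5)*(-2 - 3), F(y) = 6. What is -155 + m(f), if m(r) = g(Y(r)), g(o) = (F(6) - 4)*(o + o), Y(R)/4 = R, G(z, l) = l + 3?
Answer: -1275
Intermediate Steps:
G(z, l) = 3 + l
Y(R) = 4*R
f = -70 (f = ((3 + 6) + 5)*(-2 - 3) = (9 + 5)*(-5) = 14*(-5) = -70)
g(o) = 4*o (g(o) = (6 - 4)*(o + o) = 2*(2*o) = 4*o)
m(r) = 16*r (m(r) = 4*(4*r) = 16*r)
-155 + m(f) = -155 + 16*(-70) = -155 - 1120 = -1275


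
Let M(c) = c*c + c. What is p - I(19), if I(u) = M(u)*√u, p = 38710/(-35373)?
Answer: -38710/35373 - 380*√19 ≈ -1657.5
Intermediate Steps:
M(c) = c + c² (M(c) = c² + c = c + c²)
p = -38710/35373 (p = 38710*(-1/35373) = -38710/35373 ≈ -1.0943)
I(u) = u^(3/2)*(1 + u) (I(u) = (u*(1 + u))*√u = u^(3/2)*(1 + u))
p - I(19) = -38710/35373 - 19^(3/2)*(1 + 19) = -38710/35373 - 19*√19*20 = -38710/35373 - 380*√19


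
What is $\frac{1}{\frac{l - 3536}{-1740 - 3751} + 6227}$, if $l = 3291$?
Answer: $\frac{5491}{34192702} \approx 0.00016059$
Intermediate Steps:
$\frac{1}{\frac{l - 3536}{-1740 - 3751} + 6227} = \frac{1}{\frac{3291 - 3536}{-1740 - 3751} + 6227} = \frac{1}{- \frac{245}{-5491} + 6227} = \frac{1}{\left(-245\right) \left(- \frac{1}{5491}\right) + 6227} = \frac{1}{\frac{245}{5491} + 6227} = \frac{1}{\frac{34192702}{5491}} = \frac{5491}{34192702}$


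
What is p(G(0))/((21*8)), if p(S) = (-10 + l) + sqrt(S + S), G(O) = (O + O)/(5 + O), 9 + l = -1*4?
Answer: -23/168 ≈ -0.13690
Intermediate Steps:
l = -13 (l = -9 - 1*4 = -9 - 4 = -13)
G(O) = 2*O/(5 + O) (G(O) = (2*O)/(5 + O) = 2*O/(5 + O))
p(S) = -23 + sqrt(2)*sqrt(S) (p(S) = (-10 - 13) + sqrt(S + S) = -23 + sqrt(2*S) = -23 + sqrt(2)*sqrt(S))
p(G(0))/((21*8)) = (-23 + sqrt(2)*sqrt(2*0/(5 + 0)))/((21*8)) = (-23 + sqrt(2)*sqrt(2*0/5))/168 = (-23 + sqrt(2)*sqrt(2*0*(1/5)))*(1/168) = (-23 + sqrt(2)*sqrt(0))*(1/168) = (-23 + sqrt(2)*0)*(1/168) = (-23 + 0)*(1/168) = -23*1/168 = -23/168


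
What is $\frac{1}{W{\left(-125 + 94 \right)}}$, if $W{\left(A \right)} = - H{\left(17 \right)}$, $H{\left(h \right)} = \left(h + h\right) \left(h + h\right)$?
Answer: $- \frac{1}{1156} \approx -0.00086505$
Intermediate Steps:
$H{\left(h \right)} = 4 h^{2}$ ($H{\left(h \right)} = 2 h 2 h = 4 h^{2}$)
$W{\left(A \right)} = -1156$ ($W{\left(A \right)} = - 4 \cdot 17^{2} = - 4 \cdot 289 = \left(-1\right) 1156 = -1156$)
$\frac{1}{W{\left(-125 + 94 \right)}} = \frac{1}{-1156} = - \frac{1}{1156}$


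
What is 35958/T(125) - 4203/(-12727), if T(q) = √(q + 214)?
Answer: 4203/12727 + 11986*√339/113 ≈ 1953.3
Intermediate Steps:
T(q) = √(214 + q)
35958/T(125) - 4203/(-12727) = 35958/(√(214 + 125)) - 4203/(-12727) = 35958/(√339) - 4203*(-1/12727) = 35958*(√339/339) + 4203/12727 = 11986*√339/113 + 4203/12727 = 4203/12727 + 11986*√339/113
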